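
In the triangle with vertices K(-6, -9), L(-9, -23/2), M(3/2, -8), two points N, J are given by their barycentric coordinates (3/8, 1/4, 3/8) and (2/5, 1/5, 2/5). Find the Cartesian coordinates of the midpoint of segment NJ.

(-603/160, -367/40)

Barycentric coordinates of the midpoint are the average: (31/80, 9/40, 31/80).
Converting: (31/80)·K + (9/40)·L + (31/80)·M = (-603/160, -367/40).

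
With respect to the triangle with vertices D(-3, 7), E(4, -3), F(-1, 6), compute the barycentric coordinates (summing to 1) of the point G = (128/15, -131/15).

Signed area of the reference triangle: [DEF] = ½·((-3)·(-3−6) + 4·(6−7) + (-1)·(7−(-3))) = ½·(27 − 4 − 10) = 13/2.
[GEF] = ½·((128/15)·(-3−6) + 4·(6−(-131/15)) + (-1)·(-131/15−(-3))) = ½·(-384/5 + 884/15 + 86/15) = -91/15, so the D-coordinate is (-91/15)/(13/2) = -14/15.
[DGF] = ½·((-3)·(-131/15−6) + (128/15)·(6−7) + (-1)·(7−(-131/15))) = ½·(221/5 − 128/15 − 236/15) = 299/30, so the E-coordinate is 23/15.
[DEG] = ½·((-3)·(-3−(-131/15)) + 4·(-131/15−7) + (128/15)·(7−(-3))) = ½·(-86/5 − 944/15 + 256/3) = 13/5, so the F-coordinate is 2/5.

(-14/15, 23/15, 2/5)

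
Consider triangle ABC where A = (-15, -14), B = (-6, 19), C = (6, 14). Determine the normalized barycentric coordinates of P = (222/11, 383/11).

Signed area of the reference triangle: [ABC] = ½·((-15)·(19−14) + (-6)·(14−(-14)) + 6·(-14−19)) = ½·(-75 − 168 − 198) = -441/2.
[PBC] = ½·((222/11)·(19−14) + (-6)·(14−(383/11)) + 6·(383/11−19)) = ½·(1110/11 + 1374/11 + 1044/11) = 1764/11, so the A-coordinate is (1764/11)/(-441/2) = -8/11.
[APC] = ½·((-15)·(383/11−14) + (222/11)·(14−(-14)) + 6·(-14−(383/11))) = ½·(-3435/11 + 6216/11 − 3222/11) = -441/22, so the B-coordinate is 1/11.
[ABP] = ½·((-15)·(19−(383/11)) + (-6)·(383/11−(-14)) + (222/11)·(-14−19)) = ½·(2610/11 − 3222/11 − 666) = -3969/11, so the C-coordinate is 18/11.
Check: -8/11 + 1/11 + 18/11 = 1.

(-8/11, 1/11, 18/11)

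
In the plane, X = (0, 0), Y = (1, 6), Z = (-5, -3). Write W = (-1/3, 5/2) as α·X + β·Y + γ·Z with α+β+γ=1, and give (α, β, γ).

Signed area of the reference triangle: [XYZ] = ½·(0·(6−(-3)) + 1·(-3−0) + (-5)·(0−6)) = ½·(0 − 3 + 30) = 27/2.
[WYZ] = ½·((-1/3)·(6−(-3)) + 1·(-3−(5/2)) + (-5)·(5/2−6)) = ½·(-3 − 11/2 + 35/2) = 9/2, so the X-coordinate is (9/2)/(27/2) = 1/3.
[XWZ] = ½·(0·(5/2−(-3)) + (-1/3)·(-3−0) + (-5)·(0−(5/2))) = ½·(0 + 1 + 25/2) = 27/4, so the Y-coordinate is 1/2.
[XYW] = ½·(0·(6−(5/2)) + 1·(5/2−0) + (-1/3)·(0−6)) = ½·(0 + 5/2 + 2) = 9/4, so the Z-coordinate is 1/6.

(1/3, 1/2, 1/6)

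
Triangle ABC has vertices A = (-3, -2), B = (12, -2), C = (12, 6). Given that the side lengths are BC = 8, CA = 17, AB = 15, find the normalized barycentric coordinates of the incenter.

(1/5, 17/40, 3/8)

The incenter has barycentric coordinates proportional to the opposite side lengths: (8 : 17 : 15).
Normalizing by 8+17+15 = 40 gives (1/5, 17/40, 3/8).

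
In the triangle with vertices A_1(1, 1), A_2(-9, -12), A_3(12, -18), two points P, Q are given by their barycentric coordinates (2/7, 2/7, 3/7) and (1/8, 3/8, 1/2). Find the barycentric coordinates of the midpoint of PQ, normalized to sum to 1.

Since both coordinate triples sum to 1, the midpoint's barycentrics are the componentwise average.
(2/7+1/8)/2 = 23/112; similarly 37/112 and 13/28.

(23/112, 37/112, 13/28)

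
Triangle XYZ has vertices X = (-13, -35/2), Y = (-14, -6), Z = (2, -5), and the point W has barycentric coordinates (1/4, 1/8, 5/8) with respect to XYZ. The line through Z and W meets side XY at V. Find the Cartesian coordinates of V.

Line ZW meets XY where the Z-coordinate vanishes; zeroing W's Z-weight and renormalizing leaves X, Y-weights 1/4 : 1/8 → (2/3, 1/3).
So V = (2/3)·X + (1/3)·Y = (-40/3, -41/3).

(-40/3, -41/3)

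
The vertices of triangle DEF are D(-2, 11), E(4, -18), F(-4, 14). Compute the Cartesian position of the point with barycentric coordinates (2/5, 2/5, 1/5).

(0, 0)

G = (2/5)·D + (2/5)·E + (1/5)·F.
x-coordinate: (2/5)·(-2) + (2/5)·4 + (1/5)·(-4) = 0.
y-coordinate: (2/5)·11 + (2/5)·(-18) + (1/5)·14 = 0.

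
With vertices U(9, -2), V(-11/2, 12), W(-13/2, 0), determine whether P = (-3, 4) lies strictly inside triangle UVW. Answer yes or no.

yes

Barycentric coordinates of P: (19/94, 69/188, 81/188).
The three coordinates are positive, positive, positive; a point is interior exactly when all three are positive.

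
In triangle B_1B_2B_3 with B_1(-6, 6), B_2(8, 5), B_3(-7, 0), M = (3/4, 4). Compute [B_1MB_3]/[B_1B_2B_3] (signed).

1/2

[B_1B_2B_3] = ½·((-6)·(5−0) + 8·(0−6) + (-7)·(6−5)) = ½·(-30 − 48 − 7) = -85/2.
[B_1MB_3] = ½·((-6)·(4−0) + (3/4)·(0−6) + (-7)·(6−4)) = ½·(-24 − 9/2 − 14) = -85/4, so the ratio is (-85/4)/(-85/2) = 1/2.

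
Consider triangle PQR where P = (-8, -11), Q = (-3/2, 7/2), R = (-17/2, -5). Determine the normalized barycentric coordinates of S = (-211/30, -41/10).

Signed area of the reference triangle: [PQR] = ½·((-8)·(7/2−(-5)) + (-3/2)·(-5−(-11)) + (-17/2)·(-11−(7/2))) = ½·(-68 − 9 + 493/4) = 185/8.
[SQR] = ½·((-211/30)·(7/2−(-5)) + (-3/2)·(-5−(-41/10)) + (-17/2)·(-41/10−(7/2))) = ½·(-3587/60 + 27/20 + 323/5) = 37/12, so the P-coordinate is (37/12)/(185/8) = 2/15.
[PSR] = ½·((-8)·(-41/10−(-5)) + (-211/30)·(-5−(-11)) + (-17/2)·(-11−(-41/10))) = ½·(-36/5 − 211/5 + 1173/20) = 37/8, so the Q-coordinate is 1/5.
[PQS] = ½·((-8)·(7/2−(-41/10)) + (-3/2)·(-41/10−(-11)) + (-211/30)·(-11−(7/2))) = ½·(-304/5 − 207/20 + 6119/60) = 185/12, so the R-coordinate is 2/3.

(2/15, 1/5, 2/3)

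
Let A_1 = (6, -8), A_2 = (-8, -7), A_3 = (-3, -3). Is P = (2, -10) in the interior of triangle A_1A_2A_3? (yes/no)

no

Barycentric coordinates of P: (55/61, 38/61, -32/61).
The three coordinates are positive, positive, negative; a point is interior exactly when all three are positive.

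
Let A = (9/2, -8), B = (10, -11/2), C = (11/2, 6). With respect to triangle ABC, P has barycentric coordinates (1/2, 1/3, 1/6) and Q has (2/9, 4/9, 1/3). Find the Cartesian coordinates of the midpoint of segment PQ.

Barycentric coordinates of the midpoint are the average: (13/36, 7/18, 1/4).
Converting: (13/36)·A + (7/18)·B + (1/4)·C = (62/9, -127/36).

(62/9, -127/36)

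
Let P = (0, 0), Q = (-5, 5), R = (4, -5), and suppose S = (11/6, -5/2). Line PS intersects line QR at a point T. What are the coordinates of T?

Barycentric coordinates of S with respect to PQR: (1/6, 1/6, 2/3).
On side QR the P-coordinate is zero; dropping S's P-weight 1/6 and renormalizing the remaining 1/6 : 2/3 gives weights 1/5, 4/5 on Q, R.
T = (1/5)·(-5, 5) + (4/5)·(4, -5) = (11/5, -3).

(11/5, -3)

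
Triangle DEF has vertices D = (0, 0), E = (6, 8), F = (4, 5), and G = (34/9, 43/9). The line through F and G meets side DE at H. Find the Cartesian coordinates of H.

(3, 4)

Barycentric coordinates of G with respect to DEF: (1/9, 1/9, 7/9).
On side DE the F-coordinate is zero; dropping G's F-weight 7/9 and renormalizing the remaining 1/9 : 1/9 gives weights 1/2, 1/2 on D, E.
H = (1/2)·(0, 0) + (1/2)·(6, 8) = (3, 4).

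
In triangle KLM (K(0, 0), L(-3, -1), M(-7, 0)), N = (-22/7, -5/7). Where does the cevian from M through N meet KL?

(-5/2, -5/6)

Barycentric coordinates of N with respect to KLM: (1/7, 5/7, 1/7).
On side KL the M-coordinate is zero; dropping N's M-weight 1/7 and renormalizing the remaining 1/7 : 5/7 gives weights 1/6, 5/6 on K, L.
J = (1/6)·(0, 0) + (5/6)·(-3, -1) = (-5/2, -5/6).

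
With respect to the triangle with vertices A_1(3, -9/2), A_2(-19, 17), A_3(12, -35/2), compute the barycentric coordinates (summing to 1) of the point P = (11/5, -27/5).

Signed area of the reference triangle: [A_1A_2A_3] = ½·(3·(17−(-35/2)) + (-19)·(-35/2−(-9/2)) + 12·(-9/2−17)) = ½·(207/2 + 247 − 258) = 185/4.
[PA_2A_3] = ½·((11/5)·(17−(-35/2)) + (-19)·(-35/2−(-27/5)) + 12·(-27/5−17)) = ½·(759/10 + 2299/10 − 1344/5) = 37/2, so the A_1-coordinate is (37/2)/(185/4) = 2/5.
[A_1PA_3] = ½·(3·(-27/5−(-35/2)) + (11/5)·(-35/2−(-9/2)) + 12·(-9/2−(-27/5))) = ½·(363/10 − 143/5 + 54/5) = 37/4, so the A_2-coordinate is 1/5.
[A_1A_2P] = ½·(3·(17−(-27/5)) + (-19)·(-27/5−(-9/2)) + (11/5)·(-9/2−17)) = ½·(336/5 + 171/10 − 473/10) = 37/2, so the A_3-coordinate is 2/5.
Check: 2/5 + 1/5 + 2/5 = 1.

(2/5, 1/5, 2/5)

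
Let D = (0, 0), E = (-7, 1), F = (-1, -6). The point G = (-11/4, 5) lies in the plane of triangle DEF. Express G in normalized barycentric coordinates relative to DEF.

(5/4, 1/2, -3/4)

Signed area of the reference triangle: [DEF] = ½·(0·(1−(-6)) + (-7)·(-6−0) + (-1)·(0−1)) = ½·(0 + 42 + 1) = 43/2.
[GEF] = ½·((-11/4)·(1−(-6)) + (-7)·(-6−5) + (-1)·(5−1)) = ½·(-77/4 + 77 − 4) = 215/8, so the D-coordinate is (215/8)/(43/2) = 5/4.
[DGF] = ½·(0·(5−(-6)) + (-11/4)·(-6−0) + (-1)·(0−5)) = ½·(0 + 33/2 + 5) = 43/4, so the E-coordinate is 1/2.
[DEG] = ½·(0·(1−5) + (-7)·(5−0) + (-11/4)·(0−1)) = ½·(0 − 35 + 11/4) = -129/8, so the F-coordinate is -3/4.
Check: 5/4 + 1/2 − 3/4 = 1.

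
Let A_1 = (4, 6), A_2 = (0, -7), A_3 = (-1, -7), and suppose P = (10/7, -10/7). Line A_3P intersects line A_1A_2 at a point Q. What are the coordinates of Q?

Barycentric coordinates of P with respect to A_1A_2A_3: (3/7, 2/7, 2/7).
On side A_1A_2 the A_3-coordinate is zero; dropping P's A_3-weight 2/7 and renormalizing the remaining 3/7 : 2/7 gives weights 3/5, 2/5 on A_1, A_2.
Q = (3/5)·(4, 6) + (2/5)·(0, -7) = (12/5, 4/5).

(12/5, 4/5)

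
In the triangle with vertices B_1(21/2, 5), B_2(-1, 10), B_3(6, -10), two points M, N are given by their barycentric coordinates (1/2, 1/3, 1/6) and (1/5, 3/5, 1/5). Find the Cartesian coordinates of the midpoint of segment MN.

(517/120, 55/12)

Barycentric coordinates of the midpoint are the average: (7/20, 7/15, 11/60).
Converting: (7/20)·B_1 + (7/15)·B_2 + (11/60)·B_3 = (517/120, 55/12).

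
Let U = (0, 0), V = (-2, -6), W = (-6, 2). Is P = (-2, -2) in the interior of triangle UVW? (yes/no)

yes

Barycentric coordinates of P: (2/5, 2/5, 1/5).
The three coordinates are positive, positive, positive; a point is interior exactly when all three are positive.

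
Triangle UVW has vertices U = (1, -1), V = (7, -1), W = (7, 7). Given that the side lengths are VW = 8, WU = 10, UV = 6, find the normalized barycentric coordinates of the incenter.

(1/3, 5/12, 1/4)

The incenter has barycentric coordinates proportional to the opposite side lengths: (8 : 10 : 6).
Normalizing by 8+10+6 = 24 gives (1/3, 5/12, 1/4).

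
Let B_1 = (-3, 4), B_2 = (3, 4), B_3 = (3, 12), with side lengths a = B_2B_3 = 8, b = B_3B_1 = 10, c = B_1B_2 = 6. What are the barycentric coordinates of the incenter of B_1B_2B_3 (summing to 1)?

(1/3, 5/12, 1/4)

The incenter has barycentric coordinates proportional to the opposite side lengths: (8 : 10 : 6).
Normalizing by 8+10+6 = 24 gives (1/3, 5/12, 1/4).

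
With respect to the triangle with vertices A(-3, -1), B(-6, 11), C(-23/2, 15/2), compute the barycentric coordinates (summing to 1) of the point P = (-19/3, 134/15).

Signed area of the reference triangle: [ABC] = ½·((-3)·(11−(15/2)) + (-6)·(15/2−(-1)) + (-23/2)·(-1−11)) = ½·(-21/2 − 51 + 138) = 153/4.
[PBC] = ½·((-19/3)·(11−(15/2)) + (-6)·(15/2−(134/15)) + (-23/2)·(134/15−11)) = ½·(-133/6 + 43/5 + 713/30) = 51/10, so the A-coordinate is (51/10)/(153/4) = 2/15.
[APC] = ½·((-3)·(134/15−(15/2)) + (-19/3)·(15/2−(-1)) + (-23/2)·(-1−(134/15))) = ½·(-43/10 − 323/6 + 3427/30) = 561/20, so the B-coordinate is 11/15.
[ABP] = ½·((-3)·(11−(134/15)) + (-6)·(134/15−(-1)) + (-19/3)·(-1−11)) = ½·(-31/5 − 298/5 + 76) = 51/10, so the C-coordinate is 2/15.
Check: 2/15 + 11/15 + 2/15 = 1.

(2/15, 11/15, 2/15)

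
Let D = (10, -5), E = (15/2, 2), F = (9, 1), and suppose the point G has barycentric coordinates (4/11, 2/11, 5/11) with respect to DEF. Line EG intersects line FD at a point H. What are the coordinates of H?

Line EG meets FD where the E-coordinate vanishes; zeroing G's E-weight and renormalizing leaves F, D-weights 5/11 : 4/11 → (5/9, 4/9).
So H = (5/9)·F + (4/9)·D = (85/9, -5/3).

(85/9, -5/3)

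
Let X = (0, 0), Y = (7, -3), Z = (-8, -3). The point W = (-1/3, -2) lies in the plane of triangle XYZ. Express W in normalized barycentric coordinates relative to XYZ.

Signed area of the reference triangle: [XYZ] = ½·(0·(-3−(-3)) + 7·(-3−0) + (-8)·(0−(-3))) = ½·(0 − 21 − 24) = -45/2.
[WYZ] = ½·((-1/3)·(-3−(-3)) + 7·(-3−(-2)) + (-8)·(-2−(-3))) = ½·(0 − 7 − 8) = -15/2, so the X-coordinate is (-15/2)/(-45/2) = 1/3.
[XWZ] = ½·(0·(-2−(-3)) + (-1/3)·(-3−0) + (-8)·(0−(-2))) = ½·(0 + 1 − 16) = -15/2, so the Y-coordinate is 1/3.
[XYW] = ½·(0·(-3−(-2)) + 7·(-2−0) + (-1/3)·(0−(-3))) = ½·(0 − 14 − 1) = -15/2, so the Z-coordinate is 1/3.
Check: 1/3 + 1/3 + 1/3 = 1.

(1/3, 1/3, 1/3)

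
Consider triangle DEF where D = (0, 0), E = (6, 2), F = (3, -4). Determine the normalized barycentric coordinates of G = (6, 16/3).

(1/3, 4/3, -2/3)

Signed area of the reference triangle: [DEF] = ½·(0·(2−(-4)) + 6·(-4−0) + 3·(0−2)) = ½·(0 − 24 − 6) = -15.
[GEF] = ½·(6·(2−(-4)) + 6·(-4−(16/3)) + 3·(16/3−2)) = ½·(36 − 56 + 10) = -5, so the D-coordinate is (-5)/(-15) = 1/3.
[DGF] = ½·(0·(16/3−(-4)) + 6·(-4−0) + 3·(0−(16/3))) = ½·(0 − 24 − 16) = -20, so the E-coordinate is 4/3.
[DEG] = ½·(0·(2−(16/3)) + 6·(16/3−0) + 6·(0−2)) = ½·(0 + 32 − 12) = 10, so the F-coordinate is -2/3.
Check: 1/3 + 4/3 − 2/3 = 1.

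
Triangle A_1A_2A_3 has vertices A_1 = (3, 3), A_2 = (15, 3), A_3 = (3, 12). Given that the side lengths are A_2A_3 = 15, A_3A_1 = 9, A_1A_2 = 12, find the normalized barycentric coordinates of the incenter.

(5/12, 1/4, 1/3)

The incenter has barycentric coordinates proportional to the opposite side lengths: (15 : 9 : 12).
Normalizing by 15+9+12 = 36 gives (5/12, 1/4, 1/3).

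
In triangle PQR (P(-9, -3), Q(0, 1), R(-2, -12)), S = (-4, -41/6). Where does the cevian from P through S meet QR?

(-3/2, -35/4)

Barycentric coordinates of S with respect to PQR: (1/3, 1/6, 1/2).
On side QR the P-coordinate is zero; dropping S's P-weight 1/3 and renormalizing the remaining 1/6 : 1/2 gives weights 1/4, 3/4 on Q, R.
T = (1/4)·(0, 1) + (3/4)·(-2, -12) = (-3/2, -35/4).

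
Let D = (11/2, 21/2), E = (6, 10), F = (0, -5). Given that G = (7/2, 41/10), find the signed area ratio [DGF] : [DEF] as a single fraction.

[DEF] = ½·((11/2)·(10−(-5)) + 6·(-5−(21/2)) + 0·(21/2−10)) = ½·(165/2 − 93 + 0) = -21/4.
[DGF] = ½·((11/2)·(41/10−(-5)) + (7/2)·(-5−(21/2)) + 0·(21/2−(41/10))) = ½·(1001/20 − 217/4 + 0) = -21/10, so the ratio is (-21/10)/(-21/4) = 2/5.

2/5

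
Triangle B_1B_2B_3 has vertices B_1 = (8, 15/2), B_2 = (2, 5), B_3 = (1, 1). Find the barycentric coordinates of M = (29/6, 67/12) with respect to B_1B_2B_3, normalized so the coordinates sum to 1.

(1/2, 1/3, 1/6)

Signed area of the reference triangle: [B_1B_2B_3] = ½·(8·(5−1) + 2·(1−(15/2)) + 1·(15/2−5)) = ½·(32 − 13 + 5/2) = 43/4.
[MB_2B_3] = ½·((29/6)·(5−1) + 2·(1−(67/12)) + 1·(67/12−5)) = ½·(58/3 − 55/6 + 7/12) = 43/8, so the B_1-coordinate is (43/8)/(43/4) = 1/2.
[B_1MB_3] = ½·(8·(67/12−1) + (29/6)·(1−(15/2)) + 1·(15/2−(67/12))) = ½·(110/3 − 377/12 + 23/12) = 43/12, so the B_2-coordinate is 1/3.
[B_1B_2M] = ½·(8·(5−(67/12)) + 2·(67/12−(15/2)) + (29/6)·(15/2−5)) = ½·(-14/3 − 23/6 + 145/12) = 43/24, so the B_3-coordinate is 1/6.
Check: 1/2 + 1/3 + 1/6 = 1.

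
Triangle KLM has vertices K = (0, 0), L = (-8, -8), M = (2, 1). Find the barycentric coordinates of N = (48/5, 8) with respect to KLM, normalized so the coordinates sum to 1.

Signed area of the reference triangle: [KLM] = ½·(0·(-8−1) + (-8)·(1−0) + 2·(0−(-8))) = ½·(0 − 8 + 16) = 4.
[NLM] = ½·((48/5)·(-8−1) + (-8)·(1−8) + 2·(8−(-8))) = ½·(-432/5 + 56 + 32) = 4/5, so the K-coordinate is (4/5)/4 = 1/5.
[KNM] = ½·(0·(8−1) + (48/5)·(1−0) + 2·(0−8)) = ½·(0 + 48/5 − 16) = -16/5, so the L-coordinate is -4/5.
[KLN] = ½·(0·(-8−8) + (-8)·(8−0) + (48/5)·(0−(-8))) = ½·(0 − 64 + 384/5) = 32/5, so the M-coordinate is 8/5.

(1/5, -4/5, 8/5)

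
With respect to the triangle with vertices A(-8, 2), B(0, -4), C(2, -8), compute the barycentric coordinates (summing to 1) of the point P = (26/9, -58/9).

(-1/3, 11/9, 1/9)

Signed area of the reference triangle: [ABC] = ½·((-8)·(-4−(-8)) + 0·(-8−2) + 2·(2−(-4))) = ½·(-32 + 0 + 12) = -10.
[PBC] = ½·((26/9)·(-4−(-8)) + 0·(-8−(-58/9)) + 2·(-58/9−(-4))) = ½·(104/9 + 0 − 44/9) = 10/3, so the A-coordinate is (10/3)/(-10) = -1/3.
[APC] = ½·((-8)·(-58/9−(-8)) + (26/9)·(-8−2) + 2·(2−(-58/9))) = ½·(-112/9 − 260/9 + 152/9) = -110/9, so the B-coordinate is 11/9.
[ABP] = ½·((-8)·(-4−(-58/9)) + 0·(-58/9−2) + (26/9)·(2−(-4))) = ½·(-176/9 + 0 + 52/3) = -10/9, so the C-coordinate is 1/9.
Check: -1/3 + 11/9 + 1/9 = 1.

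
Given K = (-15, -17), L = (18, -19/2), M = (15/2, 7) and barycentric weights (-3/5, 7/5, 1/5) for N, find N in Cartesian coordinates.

(357/10, -17/10)

N = (-3/5)·K + (7/5)·L + (1/5)·M.
x-coordinate: (-3/5)·(-15) + (7/5)·18 + (1/5)·(15/2) = 357/10.
y-coordinate: (-3/5)·(-17) + (7/5)·(-19/2) + (1/5)·7 = -17/10.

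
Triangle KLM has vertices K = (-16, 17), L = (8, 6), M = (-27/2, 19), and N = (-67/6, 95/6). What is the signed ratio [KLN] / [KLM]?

1/3

[KLM] = ½·((-16)·(6−19) + 8·(19−17) + (-27/2)·(17−6)) = ½·(208 + 16 − 297/2) = 151/4.
[KLN] = ½·((-16)·(6−(95/6)) + 8·(95/6−17) + (-67/6)·(17−6)) = ½·(472/3 − 28/3 − 737/6) = 151/12, so the ratio is (151/12)/(151/4) = 1/3.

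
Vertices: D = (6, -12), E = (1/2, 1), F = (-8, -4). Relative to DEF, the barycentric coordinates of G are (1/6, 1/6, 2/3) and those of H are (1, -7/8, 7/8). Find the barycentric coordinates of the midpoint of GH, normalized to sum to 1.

Since both coordinate triples sum to 1, the midpoint's barycentrics are the componentwise average.
(1/6+1)/2 = 7/12; similarly -17/48 and 37/48.

(7/12, -17/48, 37/48)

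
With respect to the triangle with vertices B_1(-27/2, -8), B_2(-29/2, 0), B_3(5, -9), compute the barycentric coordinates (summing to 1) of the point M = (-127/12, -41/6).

Signed area of the reference triangle: [B_1B_2B_3] = ½·((-27/2)·(0−(-9)) + (-29/2)·(-9−(-8)) + 5·(-8−0)) = ½·(-243/2 + 29/2 − 40) = -147/2.
[MB_2B_3] = ½·((-127/12)·(0−(-9)) + (-29/2)·(-9−(-41/6)) + 5·(-41/6−0)) = ½·(-381/4 + 377/12 − 205/6) = -49, so the B_1-coordinate is (-49)/(-147/2) = 2/3.
[B_1MB_3] = ½·((-27/2)·(-41/6−(-9)) + (-127/12)·(-9−(-8)) + 5·(-8−(-41/6))) = ½·(-117/4 + 127/12 − 35/6) = -49/4, so the B_2-coordinate is 1/6.
[B_1B_2M] = ½·((-27/2)·(0−(-41/6)) + (-29/2)·(-41/6−(-8)) + (-127/12)·(-8−0)) = ½·(-369/4 − 203/12 + 254/3) = -49/4, so the B_3-coordinate is 1/6.
Check: 2/3 + 1/6 + 1/6 = 1.

(2/3, 1/6, 1/6)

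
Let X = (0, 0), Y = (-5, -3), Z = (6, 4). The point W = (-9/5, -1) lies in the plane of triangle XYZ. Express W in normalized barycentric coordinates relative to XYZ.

Signed area of the reference triangle: [XYZ] = ½·(0·(-3−4) + (-5)·(4−0) + 6·(0−(-3))) = ½·(0 − 20 + 18) = -1.
[WYZ] = ½·((-9/5)·(-3−4) + (-5)·(4−(-1)) + 6·(-1−(-3))) = ½·(63/5 − 25 + 12) = -1/5, so the X-coordinate is (-1/5)/(-1) = 1/5.
[XWZ] = ½·(0·(-1−4) + (-9/5)·(4−0) + 6·(0−(-1))) = ½·(0 − 36/5 + 6) = -3/5, so the Y-coordinate is 3/5.
[XYW] = ½·(0·(-3−(-1)) + (-5)·(-1−0) + (-9/5)·(0−(-3))) = ½·(0 + 5 − 27/5) = -1/5, so the Z-coordinate is 1/5.

(1/5, 3/5, 1/5)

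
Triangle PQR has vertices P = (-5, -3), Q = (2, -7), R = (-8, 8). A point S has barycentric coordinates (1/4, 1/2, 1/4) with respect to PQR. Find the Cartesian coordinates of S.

S = (1/4)·P + (1/2)·Q + (1/4)·R.
x-coordinate: (1/4)·(-5) + (1/2)·2 + (1/4)·(-8) = -9/4.
y-coordinate: (1/4)·(-3) + (1/2)·(-7) + (1/4)·8 = -9/4.

(-9/4, -9/4)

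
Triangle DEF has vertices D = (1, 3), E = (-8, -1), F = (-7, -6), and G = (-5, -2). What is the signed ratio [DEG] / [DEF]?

[DEF] = ½·(1·(-1−(-6)) + (-8)·(-6−3) + (-7)·(3−(-1))) = ½·(5 + 72 − 28) = 49/2.
[DEG] = ½·(1·(-1−(-2)) + (-8)·(-2−3) + (-5)·(3−(-1))) = ½·(1 + 40 − 20) = 21/2, so the ratio is (21/2)/(49/2) = 3/7.

3/7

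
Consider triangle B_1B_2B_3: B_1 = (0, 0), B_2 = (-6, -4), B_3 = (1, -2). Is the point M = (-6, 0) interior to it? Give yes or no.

no

Barycentric coordinates of M: (7/4, 3/4, -3/2).
The three coordinates are positive, positive, negative; a point is interior exactly when all three are positive.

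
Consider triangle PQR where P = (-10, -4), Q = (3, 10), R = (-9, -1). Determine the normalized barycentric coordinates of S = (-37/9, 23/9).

Signed area of the reference triangle: [PQR] = ½·((-10)·(10−(-1)) + 3·(-1−(-4)) + (-9)·(-4−10)) = ½·(-110 + 9 + 126) = 25/2.
[SQR] = ½·((-37/9)·(10−(-1)) + 3·(-1−(23/9)) + (-9)·(23/9−10)) = ½·(-407/9 − 32/3 + 67) = 50/9, so the P-coordinate is (50/9)/(25/2) = 4/9.
[PSR] = ½·((-10)·(23/9−(-1)) + (-37/9)·(-1−(-4)) + (-9)·(-4−(23/9))) = ½·(-320/9 − 37/3 + 59) = 50/9, so the Q-coordinate is 4/9.
[PQS] = ½·((-10)·(10−(23/9)) + 3·(23/9−(-4)) + (-37/9)·(-4−10)) = ½·(-670/9 + 59/3 + 518/9) = 25/18, so the R-coordinate is 1/9.

(4/9, 4/9, 1/9)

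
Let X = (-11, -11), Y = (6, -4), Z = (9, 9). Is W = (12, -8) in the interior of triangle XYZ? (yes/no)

no

Barycentric coordinates of W: (-9/20, 2, -11/20).
The three coordinates are negative, positive, negative; a point is interior exactly when all three are positive.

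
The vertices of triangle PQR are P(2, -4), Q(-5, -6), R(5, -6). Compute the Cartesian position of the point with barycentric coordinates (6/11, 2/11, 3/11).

(17/11, -54/11)

S = (6/11)·P + (2/11)·Q + (3/11)·R.
x-coordinate: (6/11)·2 + (2/11)·(-5) + (3/11)·5 = 17/11.
y-coordinate: (6/11)·(-4) + (2/11)·(-6) + (3/11)·(-6) = -54/11.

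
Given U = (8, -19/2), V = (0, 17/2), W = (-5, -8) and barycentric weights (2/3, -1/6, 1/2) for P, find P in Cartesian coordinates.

P = (2/3)·U + (-1/6)·V + (1/2)·W.
x-coordinate: (2/3)·8 + (-1/6)·0 + (1/2)·(-5) = 17/6.
y-coordinate: (2/3)·(-19/2) + (-1/6)·(17/2) + (1/2)·(-8) = -47/4.

(17/6, -47/4)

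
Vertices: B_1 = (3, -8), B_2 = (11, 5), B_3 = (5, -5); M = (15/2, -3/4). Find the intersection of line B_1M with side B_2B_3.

Barycentric coordinates of M with respect to B_1B_2B_3: (1/4, 1/2, 1/4).
On side B_2B_3 the B_1-coordinate is zero; dropping M's B_1-weight 1/4 and renormalizing the remaining 1/2 : 1/4 gives weights 2/3, 1/3 on B_2, B_3.
N = (2/3)·(11, 5) + (1/3)·(5, -5) = (9, 5/3).

(9, 5/3)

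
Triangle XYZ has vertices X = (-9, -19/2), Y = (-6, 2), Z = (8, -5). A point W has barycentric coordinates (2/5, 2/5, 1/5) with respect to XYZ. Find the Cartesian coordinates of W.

(-22/5, -4)

W = (2/5)·X + (2/5)·Y + (1/5)·Z.
x-coordinate: (2/5)·(-9) + (2/5)·(-6) + (1/5)·8 = -22/5.
y-coordinate: (2/5)·(-19/2) + (2/5)·2 + (1/5)·(-5) = -4.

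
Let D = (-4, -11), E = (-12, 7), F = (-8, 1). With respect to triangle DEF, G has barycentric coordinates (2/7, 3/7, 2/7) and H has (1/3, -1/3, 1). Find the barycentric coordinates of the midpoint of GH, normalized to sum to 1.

(13/42, 1/21, 9/14)

Since both coordinate triples sum to 1, the midpoint's barycentrics are the componentwise average.
(2/7+1/3)/2 = 13/42; similarly 1/21 and 9/14.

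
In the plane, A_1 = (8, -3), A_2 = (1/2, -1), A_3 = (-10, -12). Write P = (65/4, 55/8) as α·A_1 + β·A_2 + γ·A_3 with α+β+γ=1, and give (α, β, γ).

(7/8, 1, -7/8)

Signed area of the reference triangle: [A_1A_2A_3] = ½·(8·(-1−(-12)) + (1/2)·(-12−(-3)) + (-10)·(-3−(-1))) = ½·(88 − 9/2 + 20) = 207/4.
[PA_2A_3] = ½·((65/4)·(-1−(-12)) + (1/2)·(-12−(55/8)) + (-10)·(55/8−(-1))) = ½·(715/4 − 151/16 − 315/4) = 1449/32, so the A_1-coordinate is (1449/32)/(207/4) = 7/8.
[A_1PA_3] = ½·(8·(55/8−(-12)) + (65/4)·(-12−(-3)) + (-10)·(-3−(55/8))) = ½·(151 − 585/4 + 395/4) = 207/4, so the A_2-coordinate is 1.
[A_1A_2P] = ½·(8·(-1−(55/8)) + (1/2)·(55/8−(-3)) + (65/4)·(-3−(-1))) = ½·(-63 + 79/16 − 65/2) = -1449/32, so the A_3-coordinate is -7/8.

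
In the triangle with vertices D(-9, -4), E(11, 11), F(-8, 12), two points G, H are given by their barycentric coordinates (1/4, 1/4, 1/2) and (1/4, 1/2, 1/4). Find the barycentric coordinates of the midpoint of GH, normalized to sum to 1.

Since both coordinate triples sum to 1, the midpoint's barycentrics are the componentwise average.
(1/4+1/4)/2 = 1/4; similarly 3/8 and 3/8.

(1/4, 3/8, 3/8)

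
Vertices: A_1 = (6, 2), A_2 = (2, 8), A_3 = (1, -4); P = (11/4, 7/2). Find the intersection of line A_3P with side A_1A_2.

(10/3, 6)

Barycentric coordinates of P with respect to A_1A_2A_3: (1/4, 1/2, 1/4).
On side A_1A_2 the A_3-coordinate is zero; dropping P's A_3-weight 1/4 and renormalizing the remaining 1/4 : 1/2 gives weights 1/3, 2/3 on A_1, A_2.
Q = (1/3)·(6, 2) + (2/3)·(2, 8) = (10/3, 6).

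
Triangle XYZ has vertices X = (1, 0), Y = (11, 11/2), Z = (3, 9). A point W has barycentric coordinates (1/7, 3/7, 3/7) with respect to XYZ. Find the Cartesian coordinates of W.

(43/7, 87/14)

W = (1/7)·X + (3/7)·Y + (3/7)·Z.
x-coordinate: (1/7)·1 + (3/7)·11 + (3/7)·3 = 43/7.
y-coordinate: (1/7)·0 + (3/7)·(11/2) + (3/7)·9 = 87/14.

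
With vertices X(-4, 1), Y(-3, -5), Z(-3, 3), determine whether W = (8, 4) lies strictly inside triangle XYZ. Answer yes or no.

Barycentric coordinates of W: (-11, 21/8, 75/8).
The three coordinates are negative, positive, positive; a point is interior exactly when all three are positive.

no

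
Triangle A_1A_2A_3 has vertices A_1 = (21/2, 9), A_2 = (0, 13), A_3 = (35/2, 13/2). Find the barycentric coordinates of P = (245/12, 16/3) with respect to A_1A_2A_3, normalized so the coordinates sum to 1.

(5/6, -1/2, 2/3)

Signed area of the reference triangle: [A_1A_2A_3] = ½·((21/2)·(13−(13/2)) + 0·(13/2−9) + (35/2)·(9−13)) = ½·(273/4 + 0 − 70) = -7/8.
[PA_2A_3] = ½·((245/12)·(13−(13/2)) + 0·(13/2−(16/3)) + (35/2)·(16/3−13)) = ½·(3185/24 + 0 − 805/6) = -35/48, so the A_1-coordinate is (-35/48)/(-7/8) = 5/6.
[A_1PA_3] = ½·((21/2)·(16/3−(13/2)) + (245/12)·(13/2−9) + (35/2)·(9−(16/3))) = ½·(-49/4 − 1225/24 + 385/6) = 7/16, so the A_2-coordinate is -1/2.
[A_1A_2P] = ½·((21/2)·(13−(16/3)) + 0·(16/3−9) + (245/12)·(9−13)) = ½·(161/2 + 0 − 245/3) = -7/12, so the A_3-coordinate is 2/3.
Check: 5/6 − 1/2 + 2/3 = 1.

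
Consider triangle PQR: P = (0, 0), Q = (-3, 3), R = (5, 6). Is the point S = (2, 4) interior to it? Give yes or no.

Barycentric coordinates of S: (7/33, 8/33, 6/11).
The three coordinates are positive, positive, positive; a point is interior exactly when all three are positive.

yes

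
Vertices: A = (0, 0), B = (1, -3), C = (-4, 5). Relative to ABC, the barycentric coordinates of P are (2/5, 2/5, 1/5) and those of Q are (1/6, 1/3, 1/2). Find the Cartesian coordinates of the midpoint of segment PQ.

Barycentric coordinates of the midpoint are the average: (17/60, 11/30, 7/20).
Converting: (17/60)·A + (11/30)·B + (7/20)·C = (-31/30, 13/20).

(-31/30, 13/20)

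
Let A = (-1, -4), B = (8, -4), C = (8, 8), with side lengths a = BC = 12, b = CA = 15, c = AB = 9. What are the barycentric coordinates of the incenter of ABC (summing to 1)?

The incenter has barycentric coordinates proportional to the opposite side lengths: (12 : 15 : 9).
Normalizing by 12+15+9 = 36 gives (1/3, 5/12, 1/4).

(1/3, 5/12, 1/4)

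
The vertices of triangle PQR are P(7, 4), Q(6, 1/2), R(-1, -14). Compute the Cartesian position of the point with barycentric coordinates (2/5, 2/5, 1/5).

(5, -1)

S = (2/5)·P + (2/5)·Q + (1/5)·R.
x-coordinate: (2/5)·7 + (2/5)·6 + (1/5)·(-1) = 5.
y-coordinate: (2/5)·4 + (2/5)·(1/2) + (1/5)·(-14) = -1.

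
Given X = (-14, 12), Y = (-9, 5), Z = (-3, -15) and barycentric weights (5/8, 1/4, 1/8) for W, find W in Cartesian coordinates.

W = (5/8)·X + (1/4)·Y + (1/8)·Z.
x-coordinate: (5/8)·(-14) + (1/4)·(-9) + (1/8)·(-3) = -91/8.
y-coordinate: (5/8)·12 + (1/4)·5 + (1/8)·(-15) = 55/8.

(-91/8, 55/8)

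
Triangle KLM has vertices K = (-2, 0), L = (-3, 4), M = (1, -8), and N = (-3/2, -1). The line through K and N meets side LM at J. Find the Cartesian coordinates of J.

(-1, -2)

Barycentric coordinates of N with respect to KLM: (1/2, 1/4, 1/4).
On side LM the K-coordinate is zero; dropping N's K-weight 1/2 and renormalizing the remaining 1/4 : 1/4 gives weights 1/2, 1/2 on L, M.
J = (1/2)·(-3, 4) + (1/2)·(1, -8) = (-1, -2).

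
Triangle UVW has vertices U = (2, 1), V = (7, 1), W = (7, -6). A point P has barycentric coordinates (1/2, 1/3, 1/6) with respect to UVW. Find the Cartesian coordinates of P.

P = (1/2)·U + (1/3)·V + (1/6)·W.
x-coordinate: (1/2)·2 + (1/3)·7 + (1/6)·7 = 9/2.
y-coordinate: (1/2)·1 + (1/3)·1 + (1/6)·(-6) = -1/6.

(9/2, -1/6)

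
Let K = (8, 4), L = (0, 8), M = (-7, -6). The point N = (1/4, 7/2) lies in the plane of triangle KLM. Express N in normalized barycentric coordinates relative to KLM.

(1/4, 1/2, 1/4)

Signed area of the reference triangle: [KLM] = ½·(8·(8−(-6)) + 0·(-6−4) + (-7)·(4−8)) = ½·(112 + 0 + 28) = 70.
[NLM] = ½·((1/4)·(8−(-6)) + 0·(-6−(7/2)) + (-7)·(7/2−8)) = ½·(7/2 + 0 + 63/2) = 35/2, so the K-coordinate is (35/2)/70 = 1/4.
[KNM] = ½·(8·(7/2−(-6)) + (1/4)·(-6−4) + (-7)·(4−(7/2))) = ½·(76 − 5/2 − 7/2) = 35, so the L-coordinate is 1/2.
[KLN] = ½·(8·(8−(7/2)) + 0·(7/2−4) + (1/4)·(4−8)) = ½·(36 + 0 − 1) = 35/2, so the M-coordinate is 1/4.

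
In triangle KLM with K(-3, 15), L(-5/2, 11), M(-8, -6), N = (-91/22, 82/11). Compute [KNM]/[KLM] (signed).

5/11

[KLM] = ½·((-3)·(11−(-6)) + (-5/2)·(-6−15) + (-8)·(15−11)) = ½·(-51 + 105/2 − 32) = -61/4.
[KNM] = ½·((-3)·(82/11−(-6)) + (-91/22)·(-6−15) + (-8)·(15−(82/11))) = ½·(-444/11 + 1911/22 − 664/11) = -305/44, so the ratio is (-305/44)/(-61/4) = 5/11.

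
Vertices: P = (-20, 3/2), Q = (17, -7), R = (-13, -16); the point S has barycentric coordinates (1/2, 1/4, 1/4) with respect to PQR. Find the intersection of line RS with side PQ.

Line RS meets PQ where the R-coordinate vanishes; zeroing S's R-weight and renormalizing leaves P, Q-weights 1/2 : 1/4 → (2/3, 1/3).
So T = (2/3)·P + (1/3)·Q = (-23/3, -4/3).

(-23/3, -4/3)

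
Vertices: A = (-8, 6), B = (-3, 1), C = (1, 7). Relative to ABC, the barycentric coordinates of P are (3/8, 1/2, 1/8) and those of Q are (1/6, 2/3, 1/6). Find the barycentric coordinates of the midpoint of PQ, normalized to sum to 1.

Since both coordinate triples sum to 1, the midpoint's barycentrics are the componentwise average.
(3/8+1/6)/2 = 13/48; similarly 7/12 and 7/48.

(13/48, 7/12, 7/48)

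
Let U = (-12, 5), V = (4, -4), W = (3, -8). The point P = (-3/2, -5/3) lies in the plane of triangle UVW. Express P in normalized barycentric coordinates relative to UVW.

Signed area of the reference triangle: [UVW] = ½·((-12)·(-4−(-8)) + 4·(-8−5) + 3·(5−(-4))) = ½·(-48 − 52 + 27) = -73/2.
[PVW] = ½·((-3/2)·(-4−(-8)) + 4·(-8−(-5/3)) + 3·(-5/3−(-4))) = ½·(-6 − 76/3 + 7) = -73/6, so the U-coordinate is (-73/6)/(-73/2) = 1/3.
[UPW] = ½·((-12)·(-5/3−(-8)) + (-3/2)·(-8−5) + 3·(5−(-5/3))) = ½·(-76 + 39/2 + 20) = -73/4, so the V-coordinate is 1/2.
[UVP] = ½·((-12)·(-4−(-5/3)) + 4·(-5/3−5) + (-3/2)·(5−(-4))) = ½·(28 − 80/3 − 27/2) = -73/12, so the W-coordinate is 1/6.
Check: 1/3 + 1/2 + 1/6 = 1.

(1/3, 1/2, 1/6)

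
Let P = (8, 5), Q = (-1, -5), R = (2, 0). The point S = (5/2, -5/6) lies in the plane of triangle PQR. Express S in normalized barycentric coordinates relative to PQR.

(1/3, 1/2, 1/6)

Signed area of the reference triangle: [PQR] = ½·(8·(-5−0) + (-1)·(0−5) + 2·(5−(-5))) = ½·(-40 + 5 + 20) = -15/2.
[SQR] = ½·((5/2)·(-5−0) + (-1)·(0−(-5/6)) + 2·(-5/6−(-5))) = ½·(-25/2 − 5/6 + 25/3) = -5/2, so the P-coordinate is (-5/2)/(-15/2) = 1/3.
[PSR] = ½·(8·(-5/6−0) + (5/2)·(0−5) + 2·(5−(-5/6))) = ½·(-20/3 − 25/2 + 35/3) = -15/4, so the Q-coordinate is 1/2.
[PQS] = ½·(8·(-5−(-5/6)) + (-1)·(-5/6−5) + (5/2)·(5−(-5))) = ½·(-100/3 + 35/6 + 25) = -5/4, so the R-coordinate is 1/6.
Check: 1/3 + 1/2 + 1/6 = 1.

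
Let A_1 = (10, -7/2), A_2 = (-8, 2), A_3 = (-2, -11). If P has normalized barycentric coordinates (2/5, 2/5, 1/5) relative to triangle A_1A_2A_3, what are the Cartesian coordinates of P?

P = (2/5)·A_1 + (2/5)·A_2 + (1/5)·A_3.
x-coordinate: (2/5)·10 + (2/5)·(-8) + (1/5)·(-2) = 2/5.
y-coordinate: (2/5)·(-7/2) + (2/5)·2 + (1/5)·(-11) = -14/5.

(2/5, -14/5)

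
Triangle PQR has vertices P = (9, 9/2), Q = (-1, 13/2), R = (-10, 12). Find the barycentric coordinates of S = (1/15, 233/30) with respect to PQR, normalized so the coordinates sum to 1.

(7/15, 2/15, 2/5)

Signed area of the reference triangle: [PQR] = ½·(9·(13/2−12) + (-1)·(12−(9/2)) + (-10)·(9/2−(13/2))) = ½·(-99/2 − 15/2 + 20) = -37/2.
[SQR] = ½·((1/15)·(13/2−12) + (-1)·(12−(233/30)) + (-10)·(233/30−(13/2))) = ½·(-11/30 − 127/30 − 38/3) = -259/30, so the P-coordinate is (-259/30)/(-37/2) = 7/15.
[PSR] = ½·(9·(233/30−12) + (1/15)·(12−(9/2)) + (-10)·(9/2−(233/30))) = ½·(-381/10 + 1/2 + 98/3) = -37/15, so the Q-coordinate is 2/15.
[PQS] = ½·(9·(13/2−(233/30)) + (-1)·(233/30−(9/2)) + (1/15)·(9/2−(13/2))) = ½·(-57/5 − 49/15 − 2/15) = -37/5, so the R-coordinate is 2/5.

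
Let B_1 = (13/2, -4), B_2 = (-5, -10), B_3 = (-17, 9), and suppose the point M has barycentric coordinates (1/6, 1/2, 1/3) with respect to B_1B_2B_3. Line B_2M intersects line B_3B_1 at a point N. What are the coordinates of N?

(-55/6, 14/3)

Line B_2M meets B_3B_1 where the B_2-coordinate vanishes; zeroing M's B_2-weight and renormalizing leaves B_3, B_1-weights 1/3 : 1/6 → (2/3, 1/3).
So N = (2/3)·B_3 + (1/3)·B_1 = (-55/6, 14/3).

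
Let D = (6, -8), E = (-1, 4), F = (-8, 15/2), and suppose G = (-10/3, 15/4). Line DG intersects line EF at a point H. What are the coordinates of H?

Barycentric coordinates of G with respect to DEF: (1/6, 1/3, 1/2).
On side EF the D-coordinate is zero; dropping G's D-weight 1/6 and renormalizing the remaining 1/3 : 1/2 gives weights 2/5, 3/5 on E, F.
H = (2/5)·(-1, 4) + (3/5)·(-8, 15/2) = (-26/5, 61/10).

(-26/5, 61/10)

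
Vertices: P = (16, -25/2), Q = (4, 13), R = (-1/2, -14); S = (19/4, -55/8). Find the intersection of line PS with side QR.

Barycentric coordinates of S with respect to PQR: (1/4, 1/4, 1/2).
On side QR the P-coordinate is zero; dropping S's P-weight 1/4 and renormalizing the remaining 1/4 : 1/2 gives weights 1/3, 2/3 on Q, R.
T = (1/3)·(4, 13) + (2/3)·(-1/2, -14) = (1, -5).

(1, -5)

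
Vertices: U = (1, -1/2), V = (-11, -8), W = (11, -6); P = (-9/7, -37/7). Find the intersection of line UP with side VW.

Barycentric coordinates of P with respect to UVW: (2/7, 3/7, 2/7).
On side VW the U-coordinate is zero; dropping P's U-weight 2/7 and renormalizing the remaining 3/7 : 2/7 gives weights 3/5, 2/5 on V, W.
Q = (3/5)·(-11, -8) + (2/5)·(11, -6) = (-11/5, -36/5).

(-11/5, -36/5)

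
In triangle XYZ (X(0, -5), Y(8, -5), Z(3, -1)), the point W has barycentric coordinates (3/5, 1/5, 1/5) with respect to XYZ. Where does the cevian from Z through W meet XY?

(2, -5)

Line ZW meets XY where the Z-coordinate vanishes; zeroing W's Z-weight and renormalizing leaves X, Y-weights 3/5 : 1/5 → (3/4, 1/4).
So V = (3/4)·X + (1/4)·Y = (2, -5).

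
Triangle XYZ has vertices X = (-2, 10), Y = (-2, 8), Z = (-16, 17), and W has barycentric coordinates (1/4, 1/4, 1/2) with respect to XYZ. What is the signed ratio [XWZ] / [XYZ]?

The signed ratio [XWZ]/[XYZ] equals the barycentric coordinate of W at vertex Y, which is 1/4.

1/4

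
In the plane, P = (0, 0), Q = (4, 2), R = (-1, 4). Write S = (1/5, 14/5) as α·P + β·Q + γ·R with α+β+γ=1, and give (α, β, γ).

(1/5, 1/5, 3/5)

Signed area of the reference triangle: [PQR] = ½·(0·(2−4) + 4·(4−0) + (-1)·(0−2)) = ½·(0 + 16 + 2) = 9.
[SQR] = ½·((1/5)·(2−4) + 4·(4−(14/5)) + (-1)·(14/5−2)) = ½·(-2/5 + 24/5 − 4/5) = 9/5, so the P-coordinate is (9/5)/9 = 1/5.
[PSR] = ½·(0·(14/5−4) + (1/5)·(4−0) + (-1)·(0−(14/5))) = ½·(0 + 4/5 + 14/5) = 9/5, so the Q-coordinate is 1/5.
[PQS] = ½·(0·(2−(14/5)) + 4·(14/5−0) + (1/5)·(0−2)) = ½·(0 + 56/5 − 2/5) = 27/5, so the R-coordinate is 3/5.
Check: 1/5 + 1/5 + 3/5 = 1.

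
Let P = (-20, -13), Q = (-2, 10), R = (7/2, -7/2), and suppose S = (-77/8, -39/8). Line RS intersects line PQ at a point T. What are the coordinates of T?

Barycentric coordinates of S with respect to PQR: (1/2, 1/4, 1/4).
On side PQ the R-coordinate is zero; dropping S's R-weight 1/4 and renormalizing the remaining 1/2 : 1/4 gives weights 2/3, 1/3 on P, Q.
T = (2/3)·(-20, -13) + (1/3)·(-2, 10) = (-14, -16/3).

(-14, -16/3)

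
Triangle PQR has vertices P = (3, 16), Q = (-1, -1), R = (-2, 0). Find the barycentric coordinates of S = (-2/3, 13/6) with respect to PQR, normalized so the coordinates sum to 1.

Signed area of the reference triangle: [PQR] = ½·(3·(-1−0) + (-1)·(0−16) + (-2)·(16−(-1))) = ½·(-3 + 16 − 34) = -21/2.
[SQR] = ½·((-2/3)·(-1−0) + (-1)·(0−(13/6)) + (-2)·(13/6−(-1))) = ½·(2/3 + 13/6 − 19/3) = -7/4, so the P-coordinate is (-7/4)/(-21/2) = 1/6.
[PSR] = ½·(3·(13/6−0) + (-2/3)·(0−16) + (-2)·(16−(13/6))) = ½·(13/2 + 32/3 − 83/3) = -21/4, so the Q-coordinate is 1/2.
[PQS] = ½·(3·(-1−(13/6)) + (-1)·(13/6−16) + (-2/3)·(16−(-1))) = ½·(-19/2 + 83/6 − 34/3) = -7/2, so the R-coordinate is 1/3.

(1/6, 1/2, 1/3)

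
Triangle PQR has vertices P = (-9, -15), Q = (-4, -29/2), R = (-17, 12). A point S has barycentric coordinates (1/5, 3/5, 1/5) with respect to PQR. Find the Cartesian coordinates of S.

(-38/5, -93/10)

S = (1/5)·P + (3/5)·Q + (1/5)·R.
x-coordinate: (1/5)·(-9) + (3/5)·(-4) + (1/5)·(-17) = -38/5.
y-coordinate: (1/5)·(-15) + (3/5)·(-29/2) + (1/5)·12 = -93/10.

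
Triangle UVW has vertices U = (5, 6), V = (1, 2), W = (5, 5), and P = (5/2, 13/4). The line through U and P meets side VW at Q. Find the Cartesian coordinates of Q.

Barycentric coordinates of P with respect to UVW: (1/8, 5/8, 1/4).
On side VW the U-coordinate is zero; dropping P's U-weight 1/8 and renormalizing the remaining 5/8 : 1/4 gives weights 5/7, 2/7 on V, W.
Q = (5/7)·(1, 2) + (2/7)·(5, 5) = (15/7, 20/7).

(15/7, 20/7)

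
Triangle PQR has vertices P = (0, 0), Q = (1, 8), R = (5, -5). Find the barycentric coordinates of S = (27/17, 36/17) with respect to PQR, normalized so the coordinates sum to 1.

Signed area of the reference triangle: [PQR] = ½·(0·(8−(-5)) + 1·(-5−0) + 5·(0−8)) = ½·(0 − 5 − 40) = -45/2.
[SQR] = ½·((27/17)·(8−(-5)) + 1·(-5−(36/17)) + 5·(36/17−8)) = ½·(351/17 − 121/17 − 500/17) = -135/17, so the P-coordinate is (-135/17)/(-45/2) = 6/17.
[PSR] = ½·(0·(36/17−(-5)) + (27/17)·(-5−0) + 5·(0−(36/17))) = ½·(0 − 135/17 − 180/17) = -315/34, so the Q-coordinate is 7/17.
[PQS] = ½·(0·(8−(36/17)) + 1·(36/17−0) + (27/17)·(0−8)) = ½·(0 + 36/17 − 216/17) = -90/17, so the R-coordinate is 4/17.

(6/17, 7/17, 4/17)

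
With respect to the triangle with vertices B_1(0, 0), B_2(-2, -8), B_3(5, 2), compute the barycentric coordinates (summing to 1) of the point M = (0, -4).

Signed area of the reference triangle: [B_1B_2B_3] = ½·(0·(-8−2) + (-2)·(2−0) + 5·(0−(-8))) = ½·(0 − 4 + 40) = 18.
[MB_2B_3] = ½·(0·(-8−2) + (-2)·(2−(-4)) + 5·(-4−(-8))) = ½·(0 − 12 + 20) = 4, so the B_1-coordinate is 4/18 = 2/9.
[B_1MB_3] = ½·(0·(-4−2) + 0·(2−0) + 5·(0−(-4))) = ½·(0 + 0 + 20) = 10, so the B_2-coordinate is 5/9.
[B_1B_2M] = ½·(0·(-8−(-4)) + (-2)·(-4−0) + 0·(0−(-8))) = ½·(0 + 8 + 0) = 4, so the B_3-coordinate is 2/9.

(2/9, 5/9, 2/9)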